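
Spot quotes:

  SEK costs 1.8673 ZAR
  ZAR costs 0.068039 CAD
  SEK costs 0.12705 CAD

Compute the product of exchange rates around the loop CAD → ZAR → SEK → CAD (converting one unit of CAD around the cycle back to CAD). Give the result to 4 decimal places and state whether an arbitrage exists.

1.0000 (no arbitrage)

Around CAD → ZAR → SEK → CAD: 1 ÷ 0.068039 ÷ 1.8673 × 0.12705 = 1.000006
Product ≈ 1 (deviation 0.001%, within rounding noise).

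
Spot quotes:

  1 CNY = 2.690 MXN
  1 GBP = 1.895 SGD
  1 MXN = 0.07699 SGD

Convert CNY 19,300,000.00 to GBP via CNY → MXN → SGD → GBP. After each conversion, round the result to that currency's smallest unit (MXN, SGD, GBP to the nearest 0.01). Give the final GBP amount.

CNY 19,300,000.00 × 2.690 = MXN 51,917,000.00
MXN 51,917,000.00 × 0.07699 = SGD 3,997,089.83
SGD 3,997,089.83 ÷ 1.895 = GBP 2,109,282.23

GBP 2,109,282.23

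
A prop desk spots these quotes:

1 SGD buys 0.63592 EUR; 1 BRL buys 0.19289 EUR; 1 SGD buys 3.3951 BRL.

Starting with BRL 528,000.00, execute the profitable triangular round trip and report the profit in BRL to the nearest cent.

Profitable loop is BRL → EUR → SGD → BRL:
BRL 528,000.00 × 0.19289 = EUR 101,845.92
EUR 101,845.92 ÷ 0.63592 = SGD 160,155.24
SGD 160,155.24 × 3.3951 = BRL 543,743.05
Profit = BRL 543,743.05 − BRL 528,000.00

Profit: BRL 15,743.05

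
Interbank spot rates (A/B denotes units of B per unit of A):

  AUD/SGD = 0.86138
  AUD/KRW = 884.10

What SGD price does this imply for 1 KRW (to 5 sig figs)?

1 KRW ÷ 884.10 = 0.00113109 AUD
0.00113109 AUD × 0.86138 = 0.000974302 SGD

KRW/SGD = 0.00097430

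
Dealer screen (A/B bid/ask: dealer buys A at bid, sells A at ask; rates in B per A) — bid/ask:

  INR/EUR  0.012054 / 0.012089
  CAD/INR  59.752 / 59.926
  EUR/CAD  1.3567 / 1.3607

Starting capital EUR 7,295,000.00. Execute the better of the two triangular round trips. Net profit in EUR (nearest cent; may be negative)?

Best loop EUR → INR → CAD → EUR:
EUR 7,295,000.00 ÷ 0.012089 (buy INR at ask) = INR 603,441,144.84
INR 603,441,144.84 ÷ 59.926 (buy CAD at ask) = CAD 10,069,771.80
CAD 10,069,771.80 ÷ 1.3607 (buy EUR at ask) = EUR 7,400,434.92

Net profit: EUR 105,434.92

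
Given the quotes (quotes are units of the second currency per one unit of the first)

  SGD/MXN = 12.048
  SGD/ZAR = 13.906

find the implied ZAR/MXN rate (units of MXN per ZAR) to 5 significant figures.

1 ZAR ÷ 13.906 = 0.0719114 SGD
0.0719114 SGD × 12.048 = 0.866389 MXN

ZAR/MXN = 0.86639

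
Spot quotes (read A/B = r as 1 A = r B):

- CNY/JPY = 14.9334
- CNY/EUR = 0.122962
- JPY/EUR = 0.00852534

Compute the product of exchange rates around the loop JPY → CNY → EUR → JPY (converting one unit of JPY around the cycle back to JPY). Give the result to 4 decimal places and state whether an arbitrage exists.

0.9658 (arbitrage exists)

Around JPY → CNY → EUR → JPY: 1 ÷ 14.9334 × 0.122962 ÷ 0.00852534 = 0.965830
Product < 1; profitable direction is JPY → EUR → CNY → JPY.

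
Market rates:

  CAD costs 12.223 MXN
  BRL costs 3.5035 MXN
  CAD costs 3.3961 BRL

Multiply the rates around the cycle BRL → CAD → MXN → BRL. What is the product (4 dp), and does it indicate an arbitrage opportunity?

1.0273 (arbitrage exists)

Around BRL → CAD → MXN → BRL: 1 ÷ 3.3961 × 12.223 ÷ 3.5035 = 1.027295
Product > 1; profitable direction is BRL → CAD → MXN → BRL.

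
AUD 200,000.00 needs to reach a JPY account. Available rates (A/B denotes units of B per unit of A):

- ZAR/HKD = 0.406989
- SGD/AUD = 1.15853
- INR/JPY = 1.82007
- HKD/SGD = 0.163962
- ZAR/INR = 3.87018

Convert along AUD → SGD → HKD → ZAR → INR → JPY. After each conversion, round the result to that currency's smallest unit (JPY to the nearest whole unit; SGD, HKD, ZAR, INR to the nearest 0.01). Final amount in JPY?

AUD 200,000.00 ÷ 1.15853 = SGD 172,632.56
SGD 172,632.56 ÷ 0.163962 = HKD 1,052,881.52
HKD 1,052,881.52 ÷ 0.406989 = ZAR 2,587,002.40
ZAR 2,587,002.40 × 3.87018 = INR 10,012,164.95
INR 10,012,164.95 × 1.82007 = JPY 18,222,841

JPY 18,222,841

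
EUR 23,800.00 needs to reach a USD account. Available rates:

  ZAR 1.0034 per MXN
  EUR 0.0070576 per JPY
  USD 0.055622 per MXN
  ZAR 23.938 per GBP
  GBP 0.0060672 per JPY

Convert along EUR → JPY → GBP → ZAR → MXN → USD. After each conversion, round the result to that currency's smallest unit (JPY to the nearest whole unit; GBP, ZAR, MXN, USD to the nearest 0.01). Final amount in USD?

USD 27,149.92

EUR 23,800.00 ÷ 0.0070576 = JPY 3,372,251
JPY 3,372,251 × 0.0060672 = GBP 20,460.12
GBP 20,460.12 × 23.938 = ZAR 489,774.35
ZAR 489,774.35 ÷ 1.0034 = MXN 488,114.76
MXN 488,114.76 × 0.055622 = USD 27,149.92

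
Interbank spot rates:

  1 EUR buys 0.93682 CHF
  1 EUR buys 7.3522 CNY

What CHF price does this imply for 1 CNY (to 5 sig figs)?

1 CNY ÷ 7.3522 = 0.136014 EUR
0.136014 EUR × 0.93682 = 0.12742 CHF

CNY/CHF = 0.12742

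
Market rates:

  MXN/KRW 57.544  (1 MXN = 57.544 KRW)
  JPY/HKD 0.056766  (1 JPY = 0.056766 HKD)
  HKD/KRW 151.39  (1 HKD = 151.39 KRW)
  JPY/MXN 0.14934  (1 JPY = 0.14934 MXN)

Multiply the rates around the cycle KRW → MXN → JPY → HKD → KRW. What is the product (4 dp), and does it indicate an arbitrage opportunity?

Around KRW → MXN → JPY → HKD → KRW: 1 ÷ 57.544 ÷ 0.14934 × 0.056766 × 151.39 = 1.000021
Product ≈ 1 (deviation 0.002%, within rounding noise).

1.0000 (no arbitrage)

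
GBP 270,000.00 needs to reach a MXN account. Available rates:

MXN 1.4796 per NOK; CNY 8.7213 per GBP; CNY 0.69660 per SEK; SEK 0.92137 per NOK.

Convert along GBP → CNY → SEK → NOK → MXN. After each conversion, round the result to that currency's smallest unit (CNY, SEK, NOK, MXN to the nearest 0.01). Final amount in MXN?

GBP 270,000.00 × 8.7213 = CNY 2,354,751.00
CNY 2,354,751.00 ÷ 0.69660 = SEK 3,380,348.84
SEK 3,380,348.84 ÷ 0.92137 = NOK 3,668,828.85
NOK 3,668,828.85 × 1.4796 = MXN 5,428,399.17

MXN 5,428,399.17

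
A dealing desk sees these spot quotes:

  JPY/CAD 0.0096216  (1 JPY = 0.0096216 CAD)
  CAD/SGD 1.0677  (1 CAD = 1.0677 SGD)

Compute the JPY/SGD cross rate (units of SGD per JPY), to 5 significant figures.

1 JPY × 0.0096216 = 0.0096216 CAD
0.0096216 CAD × 1.0677 = 0.010273 SGD

JPY/SGD = 0.010273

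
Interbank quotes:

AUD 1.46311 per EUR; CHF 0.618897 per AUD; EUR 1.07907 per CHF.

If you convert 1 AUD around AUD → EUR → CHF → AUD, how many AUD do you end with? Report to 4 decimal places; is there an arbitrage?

1.0234 (arbitrage exists)

Around AUD → EUR → CHF → AUD: 1 ÷ 1.46311 ÷ 1.07907 ÷ 0.618897 = 1.023423
Product > 1; profitable direction is AUD → EUR → CHF → AUD.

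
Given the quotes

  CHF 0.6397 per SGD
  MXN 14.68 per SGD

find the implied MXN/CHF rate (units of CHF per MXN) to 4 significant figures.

1 MXN ÷ 14.68 = 0.0681199 SGD
0.0681199 SGD × 0.6397 = 0.0435763 CHF

MXN/CHF = 0.04358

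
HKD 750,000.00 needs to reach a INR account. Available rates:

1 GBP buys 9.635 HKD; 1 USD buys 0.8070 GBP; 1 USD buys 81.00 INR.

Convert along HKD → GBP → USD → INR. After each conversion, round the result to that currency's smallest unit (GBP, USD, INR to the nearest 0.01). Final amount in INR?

INR 7,813,057.50

HKD 750,000.00 ÷ 9.635 = GBP 77,841.20
GBP 77,841.20 ÷ 0.8070 = USD 96,457.50
USD 96,457.50 × 81.00 = INR 7,813,057.50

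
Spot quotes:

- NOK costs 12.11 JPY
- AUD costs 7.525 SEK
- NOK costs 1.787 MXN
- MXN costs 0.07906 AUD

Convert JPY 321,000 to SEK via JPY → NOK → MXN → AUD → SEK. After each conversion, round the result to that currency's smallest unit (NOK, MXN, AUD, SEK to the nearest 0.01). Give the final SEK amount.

SEK 28,180.52

JPY 321,000 ÷ 12.11 = NOK 26,507.02
NOK 26,507.02 × 1.787 = MXN 47,368.04
MXN 47,368.04 × 0.07906 = AUD 3,744.92
AUD 3,744.92 × 7.525 = SEK 28,180.52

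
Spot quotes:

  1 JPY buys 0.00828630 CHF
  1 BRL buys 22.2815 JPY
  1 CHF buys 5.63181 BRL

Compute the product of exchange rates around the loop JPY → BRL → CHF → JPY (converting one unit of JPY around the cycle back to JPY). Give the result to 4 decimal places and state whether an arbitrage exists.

Around JPY → BRL → CHF → JPY: 1 ÷ 22.2815 ÷ 5.63181 ÷ 0.00828630 = 0.961716
Product < 1; profitable direction is JPY → CHF → BRL → JPY.

0.9617 (arbitrage exists)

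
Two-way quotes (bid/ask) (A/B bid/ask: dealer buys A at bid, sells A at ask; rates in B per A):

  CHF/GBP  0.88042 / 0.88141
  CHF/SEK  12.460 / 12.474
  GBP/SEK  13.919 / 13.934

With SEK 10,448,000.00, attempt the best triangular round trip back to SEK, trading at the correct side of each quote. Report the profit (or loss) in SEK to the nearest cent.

Best loop SEK → GBP → CHF → SEK:
SEK 10,448,000.00 ÷ 13.934 (buy GBP at ask) = GBP 749,820.58
GBP 749,820.58 ÷ 0.88141 (buy CHF at ask) = CHF 850,705.78
CHF 850,705.78 × 12.460 (sell CHF at bid) = SEK 10,599,794.04

Net profit: SEK 151,794.04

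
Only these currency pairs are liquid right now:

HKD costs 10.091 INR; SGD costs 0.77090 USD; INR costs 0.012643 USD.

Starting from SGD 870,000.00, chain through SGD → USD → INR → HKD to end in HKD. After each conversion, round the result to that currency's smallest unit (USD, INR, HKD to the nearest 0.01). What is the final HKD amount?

HKD 5,256,939.20

SGD 870,000.00 × 0.77090 = USD 670,683.00
USD 670,683.00 ÷ 0.012643 = INR 53,047,773.47
INR 53,047,773.47 ÷ 10.091 = HKD 5,256,939.20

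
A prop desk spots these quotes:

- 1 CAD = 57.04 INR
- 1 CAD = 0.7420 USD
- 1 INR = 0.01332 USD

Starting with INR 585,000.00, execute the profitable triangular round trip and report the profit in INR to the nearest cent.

Profit: INR 14,012.25

Profitable loop is INR → USD → CAD → INR:
INR 585,000.00 × 0.01332 = USD 7,792.20
USD 7,792.20 ÷ 0.7420 = CAD 10,501.62
CAD 10,501.62 × 57.04 = INR 599,012.25
Profit = INR 599,012.25 − INR 585,000.00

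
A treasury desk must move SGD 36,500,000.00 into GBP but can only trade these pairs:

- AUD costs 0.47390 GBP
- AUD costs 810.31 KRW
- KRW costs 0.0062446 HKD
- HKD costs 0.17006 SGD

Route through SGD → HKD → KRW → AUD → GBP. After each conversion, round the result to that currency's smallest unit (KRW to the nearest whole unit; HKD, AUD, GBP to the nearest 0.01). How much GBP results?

SGD 36,500,000.00 ÷ 0.17006 = HKD 214,630,130.54
HKD 214,630,130.54 ÷ 0.0062446 = KRW 34,370,517,013
KRW 34,370,517,013 ÷ 810.31 = AUD 42,416,503.58
AUD 42,416,503.58 × 0.47390 = GBP 20,101,181.05

GBP 20,101,181.05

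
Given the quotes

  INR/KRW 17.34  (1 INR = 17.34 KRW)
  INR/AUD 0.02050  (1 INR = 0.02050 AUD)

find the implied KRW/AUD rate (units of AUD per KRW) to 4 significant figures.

1 KRW ÷ 17.34 = 0.0576701 INR
0.0576701 INR × 0.02050 = 0.00118224 AUD

KRW/AUD = 0.001182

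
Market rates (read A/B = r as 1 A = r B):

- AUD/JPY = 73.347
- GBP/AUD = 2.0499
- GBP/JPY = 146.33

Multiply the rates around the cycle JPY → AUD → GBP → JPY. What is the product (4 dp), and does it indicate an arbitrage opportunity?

0.9732 (arbitrage exists)

Around JPY → AUD → GBP → JPY: 1 ÷ 73.347 ÷ 2.0499 × 146.33 = 0.973236
Product < 1; profitable direction is JPY → GBP → AUD → JPY.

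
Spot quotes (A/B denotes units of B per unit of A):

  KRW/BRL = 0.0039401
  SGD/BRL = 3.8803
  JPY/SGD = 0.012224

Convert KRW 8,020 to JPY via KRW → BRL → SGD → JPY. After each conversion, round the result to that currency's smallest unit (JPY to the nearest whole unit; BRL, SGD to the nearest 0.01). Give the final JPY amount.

JPY 666

KRW 8,020 × 0.0039401 = BRL 31.60
BRL 31.60 ÷ 3.8803 = SGD 8.14
SGD 8.14 ÷ 0.012224 = JPY 666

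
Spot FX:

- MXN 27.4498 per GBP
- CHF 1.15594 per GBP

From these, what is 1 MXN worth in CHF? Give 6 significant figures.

MXN/CHF = 0.0421111

1 MXN ÷ 27.4498 = 0.0364301 GBP
0.0364301 GBP × 1.15594 = 0.0421111 CHF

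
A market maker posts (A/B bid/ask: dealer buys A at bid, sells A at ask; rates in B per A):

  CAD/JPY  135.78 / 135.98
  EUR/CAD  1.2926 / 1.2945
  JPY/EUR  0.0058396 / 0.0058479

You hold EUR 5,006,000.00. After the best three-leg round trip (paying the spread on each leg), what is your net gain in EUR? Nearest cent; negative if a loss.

Net profit: EUR 124,667.86

Best loop EUR → CAD → JPY → EUR:
EUR 5,006,000.00 × 1.2926 (sell EUR at bid) = CAD 6,470,755.60
CAD 6,470,755.60 × 135.78 (sell CAD at bid) = JPY 878,599,195
JPY 878,599,195 × 0.0058396 (sell JPY at bid) = EUR 5,130,667.86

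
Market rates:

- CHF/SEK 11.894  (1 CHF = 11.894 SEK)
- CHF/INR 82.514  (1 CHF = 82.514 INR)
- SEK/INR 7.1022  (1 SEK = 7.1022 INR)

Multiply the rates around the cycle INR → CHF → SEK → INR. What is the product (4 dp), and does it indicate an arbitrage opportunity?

Around INR → CHF → SEK → INR: 1 ÷ 82.514 × 11.894 × 7.1022 = 1.023748
Product > 1; profitable direction is INR → CHF → SEK → INR.

1.0237 (arbitrage exists)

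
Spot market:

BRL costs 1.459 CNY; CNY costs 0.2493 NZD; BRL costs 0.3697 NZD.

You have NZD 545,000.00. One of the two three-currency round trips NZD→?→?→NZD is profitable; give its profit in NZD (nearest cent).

Profit: NZD 8,947.21

Profitable loop is NZD → CNY → BRL → NZD:
NZD 545,000.00 ÷ 0.2493 = CNY 2,186,121.14
CNY 2,186,121.14 ÷ 1.459 = BRL 1,498,369.53
BRL 1,498,369.53 × 0.3697 = NZD 553,947.21
Profit = NZD 553,947.21 − NZD 545,000.00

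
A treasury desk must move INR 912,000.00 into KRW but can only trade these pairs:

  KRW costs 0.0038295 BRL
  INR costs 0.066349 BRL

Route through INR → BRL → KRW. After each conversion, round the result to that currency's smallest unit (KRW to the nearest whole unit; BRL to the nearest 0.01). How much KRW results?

INR 912,000.00 × 0.066349 = BRL 60,510.29
BRL 60,510.29 ÷ 0.0038295 = KRW 15,801,094

KRW 15,801,094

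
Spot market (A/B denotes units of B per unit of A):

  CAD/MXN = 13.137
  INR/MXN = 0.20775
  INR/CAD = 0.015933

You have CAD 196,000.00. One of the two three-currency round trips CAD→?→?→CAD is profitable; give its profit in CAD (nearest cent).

Profit: CAD 1,473.49

Profitable loop is CAD → MXN → INR → CAD:
CAD 196,000.00 × 13.137 = MXN 2,574,852.00
MXN 2,574,852.00 ÷ 0.20775 = INR 12,393,992.78
INR 12,393,992.78 × 0.015933 = CAD 197,473.49
Profit = CAD 197,473.49 − CAD 196,000.00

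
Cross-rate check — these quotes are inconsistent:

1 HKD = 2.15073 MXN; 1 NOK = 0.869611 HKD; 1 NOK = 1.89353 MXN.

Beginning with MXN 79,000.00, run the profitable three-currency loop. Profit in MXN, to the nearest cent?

Profit: MXN 981.28

Profitable loop is MXN → HKD → NOK → MXN:
MXN 79,000.00 ÷ 2.15073 = HKD 36,731.71
HKD 36,731.71 ÷ 0.869611 = NOK 42,239.25
NOK 42,239.25 × 1.89353 = MXN 79,981.28
Profit = MXN 79,981.28 − MXN 79,000.00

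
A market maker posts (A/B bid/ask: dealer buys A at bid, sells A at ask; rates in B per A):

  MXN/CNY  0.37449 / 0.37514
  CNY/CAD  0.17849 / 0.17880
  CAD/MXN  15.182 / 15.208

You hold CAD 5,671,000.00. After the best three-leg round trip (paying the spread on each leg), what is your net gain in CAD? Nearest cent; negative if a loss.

Net profit: CAD 83,965.83

Best loop CAD → MXN → CNY → CAD:
CAD 5,671,000.00 × 15.182 (sell CAD at bid) = MXN 86,097,122.00
MXN 86,097,122.00 × 0.37449 (sell MXN at bid) = CNY 32,242,511.22
CNY 32,242,511.22 × 0.17849 (sell CNY at bid) = CAD 5,754,965.83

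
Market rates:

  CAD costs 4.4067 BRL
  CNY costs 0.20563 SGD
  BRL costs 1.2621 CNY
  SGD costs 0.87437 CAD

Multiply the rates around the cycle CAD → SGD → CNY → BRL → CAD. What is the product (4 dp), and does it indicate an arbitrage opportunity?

Around CAD → SGD → CNY → BRL → CAD: 1 ÷ 0.87437 ÷ 0.20563 ÷ 1.2621 ÷ 4.4067 = 1.000025
Product ≈ 1 (deviation 0.003%, within rounding noise).

1.0000 (no arbitrage)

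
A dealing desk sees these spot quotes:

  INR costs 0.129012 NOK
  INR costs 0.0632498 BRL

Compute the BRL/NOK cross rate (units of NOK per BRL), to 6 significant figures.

BRL/NOK = 2.03972

1 BRL ÷ 0.0632498 = 15.8103 INR
15.8103 INR × 0.129012 = 2.03972 NOK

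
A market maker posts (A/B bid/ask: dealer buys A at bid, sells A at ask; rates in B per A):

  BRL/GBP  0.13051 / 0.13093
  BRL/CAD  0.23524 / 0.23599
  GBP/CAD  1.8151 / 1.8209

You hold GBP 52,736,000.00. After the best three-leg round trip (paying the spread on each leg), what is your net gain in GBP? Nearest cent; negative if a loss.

Net profit: GBP 200,830.10

Best loop GBP → CAD → BRL → GBP:
GBP 52,736,000.00 × 1.8151 (sell GBP at bid) = CAD 95,721,113.60
CAD 95,721,113.60 ÷ 0.23599 (buy BRL at ask) = BRL 405,615,126.06
BRL 405,615,126.06 × 0.13051 (sell BRL at bid) = GBP 52,936,830.10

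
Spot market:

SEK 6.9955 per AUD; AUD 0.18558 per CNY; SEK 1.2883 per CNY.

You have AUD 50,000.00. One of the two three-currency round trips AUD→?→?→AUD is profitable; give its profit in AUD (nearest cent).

Profitable loop is AUD → SEK → CNY → AUD:
AUD 50,000.00 × 6.9955 = SEK 349,775.00
SEK 349,775.00 ÷ 1.2883 = CNY 271,501.20
CNY 271,501.20 × 0.18558 = AUD 50,385.19
Profit = AUD 50,385.19 − AUD 50,000.00

Profit: AUD 385.19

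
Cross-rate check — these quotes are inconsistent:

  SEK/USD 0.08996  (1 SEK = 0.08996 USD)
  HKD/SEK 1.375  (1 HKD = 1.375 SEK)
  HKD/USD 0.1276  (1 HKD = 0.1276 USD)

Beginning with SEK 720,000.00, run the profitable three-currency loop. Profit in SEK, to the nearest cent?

Profitable loop is SEK → HKD → USD → SEK:
SEK 720,000.00 ÷ 1.375 = HKD 523,636.36
HKD 523,636.36 × 0.1276 = USD 66,816.00
USD 66,816.00 ÷ 0.08996 = SEK 742,730.10
Profit = SEK 742,730.10 − SEK 720,000.00

Profit: SEK 22,730.10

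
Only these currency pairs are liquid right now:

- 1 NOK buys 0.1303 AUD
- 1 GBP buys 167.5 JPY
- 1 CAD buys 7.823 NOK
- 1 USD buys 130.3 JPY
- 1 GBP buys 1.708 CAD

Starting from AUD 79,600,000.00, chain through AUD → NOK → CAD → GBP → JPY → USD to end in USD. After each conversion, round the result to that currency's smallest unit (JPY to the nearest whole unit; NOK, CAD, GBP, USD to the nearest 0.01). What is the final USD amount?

USD 58,772,998.89

AUD 79,600,000.00 ÷ 0.1303 = NOK 610,897,927.86
NOK 610,897,927.86 ÷ 7.823 = CAD 78,089,981.83
CAD 78,089,981.83 ÷ 1.708 = GBP 45,720,129.88
GBP 45,720,129.88 × 167.5 = JPY 7,658,121,755
JPY 7,658,121,755 ÷ 130.3 = USD 58,772,998.89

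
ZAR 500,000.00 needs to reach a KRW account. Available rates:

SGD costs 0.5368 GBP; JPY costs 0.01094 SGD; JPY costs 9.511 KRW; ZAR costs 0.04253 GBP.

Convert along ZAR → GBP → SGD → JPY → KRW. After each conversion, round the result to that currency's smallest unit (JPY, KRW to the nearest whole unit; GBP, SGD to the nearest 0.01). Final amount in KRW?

KRW 34,439,892

ZAR 500,000.00 × 0.04253 = GBP 21,265.00
GBP 21,265.00 ÷ 0.5368 = SGD 39,614.38
SGD 39,614.38 ÷ 0.01094 = JPY 3,621,059
JPY 3,621,059 × 9.511 = KRW 34,439,892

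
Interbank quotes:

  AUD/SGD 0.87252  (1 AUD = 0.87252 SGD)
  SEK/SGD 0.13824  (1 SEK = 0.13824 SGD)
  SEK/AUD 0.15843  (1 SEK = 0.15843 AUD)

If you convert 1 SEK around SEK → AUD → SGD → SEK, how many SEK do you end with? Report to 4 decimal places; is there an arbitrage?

Around SEK → AUD → SGD → SEK: 1 × 0.15843 × 0.87252 ÷ 0.13824 = 0.999952
Product ≈ 1 (deviation 0.005%, within rounding noise).

1.0000 (no arbitrage)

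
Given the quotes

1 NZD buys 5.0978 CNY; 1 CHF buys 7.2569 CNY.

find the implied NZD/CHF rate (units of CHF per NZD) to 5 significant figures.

1 NZD × 5.0978 = 5.0978 CNY
5.0978 CNY ÷ 7.2569 = 0.702476 CHF

NZD/CHF = 0.70248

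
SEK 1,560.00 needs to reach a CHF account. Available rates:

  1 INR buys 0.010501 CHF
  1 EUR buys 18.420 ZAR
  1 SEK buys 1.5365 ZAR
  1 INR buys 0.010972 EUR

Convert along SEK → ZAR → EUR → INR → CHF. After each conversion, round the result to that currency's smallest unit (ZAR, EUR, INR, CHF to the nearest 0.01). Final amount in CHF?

CHF 124.54

SEK 1,560.00 × 1.5365 = ZAR 2,396.94
ZAR 2,396.94 ÷ 18.420 = EUR 130.13
EUR 130.13 ÷ 0.010972 = INR 11,860.19
INR 11,860.19 × 0.010501 = CHF 124.54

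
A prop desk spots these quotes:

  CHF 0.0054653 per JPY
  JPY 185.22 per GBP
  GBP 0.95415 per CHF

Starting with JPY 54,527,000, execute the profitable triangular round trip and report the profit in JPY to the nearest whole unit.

Profit: JPY 1,926,785

Profitable loop is JPY → GBP → CHF → JPY:
JPY 54,527,000 ÷ 185.22 = GBP 294,390.45
GBP 294,390.45 ÷ 0.95415 = CHF 308,536.87
CHF 308,536.87 ÷ 0.0054653 = JPY 56,453,785
Profit = JPY 56,453,785 − JPY 54,527,000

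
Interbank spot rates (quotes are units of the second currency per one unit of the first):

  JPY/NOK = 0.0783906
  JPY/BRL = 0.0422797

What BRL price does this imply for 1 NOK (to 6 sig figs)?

NOK/BRL = 0.539347

1 NOK ÷ 0.0783906 = 12.7566 JPY
12.7566 JPY × 0.0422797 = 0.539347 BRL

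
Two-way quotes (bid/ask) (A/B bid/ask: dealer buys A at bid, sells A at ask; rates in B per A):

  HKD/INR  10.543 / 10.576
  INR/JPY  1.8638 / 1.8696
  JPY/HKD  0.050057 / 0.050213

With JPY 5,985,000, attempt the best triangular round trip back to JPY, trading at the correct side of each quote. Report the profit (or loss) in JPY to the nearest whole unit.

Net profit: JPY 43,064

Best loop JPY → INR → HKD → JPY:
JPY 5,985,000 ÷ 1.8696 (buy INR at ask) = INR 3,201,219.51
INR 3,201,219.51 ÷ 10.576 (buy HKD at ask) = HKD 302,687.17
HKD 302,687.17 ÷ 0.050213 (buy JPY at ask) = JPY 6,028,064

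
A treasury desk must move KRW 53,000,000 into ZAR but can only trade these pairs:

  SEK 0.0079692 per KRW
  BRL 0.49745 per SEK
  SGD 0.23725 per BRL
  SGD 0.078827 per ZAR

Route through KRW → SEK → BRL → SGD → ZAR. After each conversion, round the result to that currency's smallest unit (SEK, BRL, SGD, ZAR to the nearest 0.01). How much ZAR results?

KRW 53,000,000 × 0.0079692 = SEK 422,367.60
SEK 422,367.60 × 0.49745 = BRL 210,106.76
BRL 210,106.76 × 0.23725 = SGD 49,847.83
SGD 49,847.83 ÷ 0.078827 = ZAR 632,370.00

ZAR 632,370.00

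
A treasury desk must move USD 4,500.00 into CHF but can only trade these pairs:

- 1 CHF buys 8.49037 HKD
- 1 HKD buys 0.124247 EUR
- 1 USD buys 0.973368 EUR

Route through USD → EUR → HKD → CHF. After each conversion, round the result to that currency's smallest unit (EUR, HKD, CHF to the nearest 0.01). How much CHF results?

CHF 4,152.19

USD 4,500.00 × 0.973368 = EUR 4,380.16
EUR 4,380.16 ÷ 0.124247 = HKD 35,253.65
HKD 35,253.65 ÷ 8.49037 = CHF 4,152.19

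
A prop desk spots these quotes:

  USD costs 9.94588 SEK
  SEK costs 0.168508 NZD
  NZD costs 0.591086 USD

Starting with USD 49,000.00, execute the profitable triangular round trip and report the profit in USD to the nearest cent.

Profit: USD 463.14

Profitable loop is USD → NZD → SEK → USD:
USD 49,000.00 ÷ 0.591086 = NZD 82,898.26
NZD 82,898.26 ÷ 0.168508 = SEK 491,954.44
SEK 491,954.44 ÷ 9.94588 = USD 49,463.14
Profit = USD 49,463.14 − USD 49,000.00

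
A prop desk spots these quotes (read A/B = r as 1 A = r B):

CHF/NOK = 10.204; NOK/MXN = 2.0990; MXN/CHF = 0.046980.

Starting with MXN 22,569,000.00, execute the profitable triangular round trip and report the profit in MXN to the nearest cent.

Profitable loop is MXN → CHF → NOK → MXN:
MXN 22,569,000.00 × 0.046980 = CHF 1,060,291.62
CHF 1,060,291.62 × 10.204 = NOK 10,819,215.69
NOK 10,819,215.69 × 2.0990 = MXN 22,709,533.73
Profit = MXN 22,709,533.73 − MXN 22,569,000.00

Profit: MXN 140,533.73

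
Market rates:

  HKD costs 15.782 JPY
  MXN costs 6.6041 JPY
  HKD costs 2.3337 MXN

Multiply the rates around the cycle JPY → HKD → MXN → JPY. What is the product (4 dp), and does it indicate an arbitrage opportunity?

0.9766 (arbitrage exists)

Around JPY → HKD → MXN → JPY: 1 ÷ 15.782 × 2.3337 × 6.6041 = 0.976555
Product < 1; profitable direction is JPY → MXN → HKD → JPY.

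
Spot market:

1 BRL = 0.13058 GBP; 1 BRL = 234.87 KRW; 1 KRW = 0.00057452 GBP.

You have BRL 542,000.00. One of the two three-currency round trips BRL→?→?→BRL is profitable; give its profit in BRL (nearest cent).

Profitable loop is BRL → KRW → GBP → BRL:
BRL 542,000.00 × 234.87 = KRW 127,299,540
KRW 127,299,540 × 0.00057452 = GBP 73,136.13
GBP 73,136.13 ÷ 0.13058 = BRL 560,086.78
Profit = BRL 560,086.78 − BRL 542,000.00

Profit: BRL 18,086.78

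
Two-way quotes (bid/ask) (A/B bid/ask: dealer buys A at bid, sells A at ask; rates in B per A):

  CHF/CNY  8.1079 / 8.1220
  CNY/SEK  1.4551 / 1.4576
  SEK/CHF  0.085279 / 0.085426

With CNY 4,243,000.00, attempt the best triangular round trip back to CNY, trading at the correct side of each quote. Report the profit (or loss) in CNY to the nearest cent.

Net profit: CNY 25,903.67

Best loop CNY → SEK → CHF → CNY:
CNY 4,243,000.00 × 1.4551 (sell CNY at bid) = SEK 6,173,989.30
SEK 6,173,989.30 × 0.085279 (sell SEK at bid) = CHF 526,511.63
CHF 526,511.63 × 8.1079 (sell CHF at bid) = CNY 4,268,903.67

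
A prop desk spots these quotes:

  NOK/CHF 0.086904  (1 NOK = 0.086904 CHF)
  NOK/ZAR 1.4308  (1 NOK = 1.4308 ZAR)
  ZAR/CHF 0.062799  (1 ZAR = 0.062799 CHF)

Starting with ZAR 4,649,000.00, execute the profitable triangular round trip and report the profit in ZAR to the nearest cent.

Profitable loop is ZAR → CHF → NOK → ZAR:
ZAR 4,649,000.00 × 0.062799 = CHF 291,952.55
CHF 291,952.55 ÷ 0.086904 = NOK 3,359,483.46
NOK 3,359,483.46 × 1.4308 = ZAR 4,806,748.94
Profit = ZAR 4,806,748.94 − ZAR 4,649,000.00

Profit: ZAR 157,748.94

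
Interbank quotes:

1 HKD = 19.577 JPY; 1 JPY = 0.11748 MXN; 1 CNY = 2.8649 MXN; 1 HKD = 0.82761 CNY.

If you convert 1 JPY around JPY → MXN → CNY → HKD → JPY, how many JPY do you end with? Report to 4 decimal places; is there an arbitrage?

0.9700 (arbitrage exists)

Around JPY → MXN → CNY → HKD → JPY: 1 × 0.11748 ÷ 2.8649 ÷ 0.82761 × 19.577 = 0.970007
Product < 1; profitable direction is JPY → HKD → CNY → MXN → JPY.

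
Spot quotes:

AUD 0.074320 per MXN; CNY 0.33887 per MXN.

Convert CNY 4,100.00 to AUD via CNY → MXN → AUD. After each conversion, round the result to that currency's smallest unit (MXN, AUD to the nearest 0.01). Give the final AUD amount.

CNY 4,100.00 ÷ 0.33887 = MXN 12,099.04
MXN 12,099.04 × 0.074320 = AUD 899.20

AUD 899.20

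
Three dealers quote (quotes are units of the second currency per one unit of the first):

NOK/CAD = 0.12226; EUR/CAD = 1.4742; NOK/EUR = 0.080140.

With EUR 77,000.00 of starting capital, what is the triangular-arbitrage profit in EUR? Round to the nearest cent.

Profit: EUR 2,683.68

Profitable loop is EUR → NOK → CAD → EUR:
EUR 77,000.00 ÷ 0.080140 = NOK 960,818.57
NOK 960,818.57 × 0.12226 = CAD 117,469.68
CAD 117,469.68 ÷ 1.4742 = EUR 79,683.68
Profit = EUR 79,683.68 − EUR 77,000.00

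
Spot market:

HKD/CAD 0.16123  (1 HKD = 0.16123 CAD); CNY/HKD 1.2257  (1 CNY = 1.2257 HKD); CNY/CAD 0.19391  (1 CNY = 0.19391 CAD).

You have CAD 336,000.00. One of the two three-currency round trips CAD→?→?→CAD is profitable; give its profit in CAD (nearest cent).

Profitable loop is CAD → CNY → HKD → CAD:
CAD 336,000.00 ÷ 0.19391 = CNY 1,732,762.62
CNY 1,732,762.62 × 1.2257 = HKD 2,123,847.15
HKD 2,123,847.15 × 0.16123 = CAD 342,427.88
Profit = CAD 342,427.88 − CAD 336,000.00

Profit: CAD 6,427.88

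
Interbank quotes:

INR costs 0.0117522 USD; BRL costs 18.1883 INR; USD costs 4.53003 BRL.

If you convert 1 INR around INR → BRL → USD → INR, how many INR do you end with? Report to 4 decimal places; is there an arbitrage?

Around INR → BRL → USD → INR: 1 ÷ 18.1883 ÷ 4.53003 ÷ 0.0117522 = 1.032732
Product > 1; profitable direction is INR → BRL → USD → INR.

1.0327 (arbitrage exists)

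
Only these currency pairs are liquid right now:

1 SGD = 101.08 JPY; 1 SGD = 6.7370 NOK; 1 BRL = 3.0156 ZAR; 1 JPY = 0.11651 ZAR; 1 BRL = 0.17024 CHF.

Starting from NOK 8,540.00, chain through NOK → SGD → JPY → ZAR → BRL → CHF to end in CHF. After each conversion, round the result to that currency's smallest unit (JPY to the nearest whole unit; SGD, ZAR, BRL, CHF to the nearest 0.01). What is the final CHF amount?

CHF 842.77

NOK 8,540.00 ÷ 6.7370 = SGD 1,267.63
SGD 1,267.63 × 101.08 = JPY 128,132
JPY 128,132 × 0.11651 = ZAR 14,928.66
ZAR 14,928.66 ÷ 3.0156 = BRL 4,950.48
BRL 4,950.48 × 0.17024 = CHF 842.77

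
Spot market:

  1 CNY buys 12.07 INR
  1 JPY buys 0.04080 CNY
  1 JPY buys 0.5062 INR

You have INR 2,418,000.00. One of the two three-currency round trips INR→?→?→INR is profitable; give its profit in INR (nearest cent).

Profit: INR 67,484.19

Profitable loop is INR → CNY → JPY → INR:
INR 2,418,000.00 ÷ 12.07 = CNY 200,331.40
CNY 200,331.40 ÷ 0.04080 = JPY 4,910,083
JPY 4,910,083 × 0.5062 = INR 2,485,484.19
Profit = INR 2,485,484.19 − INR 2,418,000.00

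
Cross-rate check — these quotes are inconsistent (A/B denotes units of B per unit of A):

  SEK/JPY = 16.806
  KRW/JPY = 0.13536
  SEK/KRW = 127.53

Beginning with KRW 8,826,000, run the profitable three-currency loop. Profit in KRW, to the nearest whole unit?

Profit: KRW 239,719

Profitable loop is KRW → JPY → SEK → KRW:
KRW 8,826,000 × 0.13536 = JPY 1,194,687
JPY 1,194,687 ÷ 16.806 = SEK 71,086.95
SEK 71,086.95 × 127.53 = KRW 9,065,719
Profit = KRW 9,065,719 − KRW 8,826,000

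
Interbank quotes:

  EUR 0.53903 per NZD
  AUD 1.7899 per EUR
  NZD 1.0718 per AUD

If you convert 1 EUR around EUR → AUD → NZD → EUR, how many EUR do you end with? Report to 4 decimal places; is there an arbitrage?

Around EUR → AUD → NZD → EUR: 1 × 1.7899 × 1.0718 × 0.53903 = 1.034083
Product > 1; profitable direction is EUR → AUD → NZD → EUR.

1.0341 (arbitrage exists)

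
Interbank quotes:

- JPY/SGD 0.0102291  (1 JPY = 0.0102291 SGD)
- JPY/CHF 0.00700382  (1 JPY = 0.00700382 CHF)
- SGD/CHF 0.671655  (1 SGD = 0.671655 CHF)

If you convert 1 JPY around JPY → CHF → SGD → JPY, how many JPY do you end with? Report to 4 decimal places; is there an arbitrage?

Around JPY → CHF → SGD → JPY: 1 × 0.00700382 ÷ 0.671655 ÷ 0.0102291 = 1.019416
Product > 1; profitable direction is JPY → CHF → SGD → JPY.

1.0194 (arbitrage exists)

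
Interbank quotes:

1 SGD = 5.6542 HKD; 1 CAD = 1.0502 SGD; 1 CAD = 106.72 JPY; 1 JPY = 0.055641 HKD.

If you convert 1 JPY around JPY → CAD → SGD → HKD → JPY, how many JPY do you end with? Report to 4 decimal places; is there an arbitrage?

1.0000 (no arbitrage)

Around JPY → CAD → SGD → HKD → JPY: 1 ÷ 106.72 × 1.0502 × 5.6542 ÷ 0.055641 = 1.000006
Product ≈ 1 (deviation 0.001%, within rounding noise).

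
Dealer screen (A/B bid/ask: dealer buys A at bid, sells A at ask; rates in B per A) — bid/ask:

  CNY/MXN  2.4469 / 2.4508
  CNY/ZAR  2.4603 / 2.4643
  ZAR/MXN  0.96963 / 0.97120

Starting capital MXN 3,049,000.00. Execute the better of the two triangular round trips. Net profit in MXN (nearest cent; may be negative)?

Net profit: MXN 68,248.28

Best loop MXN → ZAR → CNY → MXN:
MXN 3,049,000.00 ÷ 0.97120 (buy ZAR at ask) = ZAR 3,139,415.16
ZAR 3,139,415.16 ÷ 2.4643 (buy CNY at ask) = CNY 1,273,958.19
CNY 1,273,958.19 × 2.4469 (sell CNY at bid) = MXN 3,117,248.28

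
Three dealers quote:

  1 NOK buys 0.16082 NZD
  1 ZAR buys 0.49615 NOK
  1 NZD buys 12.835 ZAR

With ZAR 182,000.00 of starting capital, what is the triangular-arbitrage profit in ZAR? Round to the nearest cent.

Profitable loop is ZAR → NOK → NZD → ZAR:
ZAR 182,000.00 × 0.49615 = NOK 90,299.30
NOK 90,299.30 × 0.16082 = NZD 14,521.93
NZD 14,521.93 × 12.835 = ZAR 186,389.02
Profit = ZAR 186,389.02 − ZAR 182,000.00

Profit: ZAR 4,389.02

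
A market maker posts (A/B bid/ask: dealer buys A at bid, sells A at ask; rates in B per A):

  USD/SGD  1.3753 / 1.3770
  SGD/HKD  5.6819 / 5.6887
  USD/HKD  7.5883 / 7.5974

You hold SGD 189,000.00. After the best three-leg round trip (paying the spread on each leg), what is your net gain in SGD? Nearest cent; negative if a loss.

Net profit: SGD 5,396.23

Best loop SGD → HKD → USD → SGD:
SGD 189,000.00 × 5.6819 (sell SGD at bid) = HKD 1,073,879.10
HKD 1,073,879.10 ÷ 7.5974 (buy USD at ask) = USD 141,348.24
USD 141,348.24 × 1.3753 (sell USD at bid) = SGD 194,396.23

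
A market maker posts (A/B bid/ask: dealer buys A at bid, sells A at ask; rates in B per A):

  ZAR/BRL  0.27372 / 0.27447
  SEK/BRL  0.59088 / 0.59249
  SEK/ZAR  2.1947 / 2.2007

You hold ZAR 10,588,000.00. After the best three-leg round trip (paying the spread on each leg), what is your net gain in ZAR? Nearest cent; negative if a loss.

Net profit: ZAR 147,310.32

Best loop ZAR → BRL → SEK → ZAR:
ZAR 10,588,000.00 × 0.27372 (sell ZAR at bid) = BRL 2,898,147.36
BRL 2,898,147.36 ÷ 0.59249 (buy SEK at ask) = SEK 4,891,470.51
SEK 4,891,470.51 × 2.1947 (sell SEK at bid) = ZAR 10,735,310.32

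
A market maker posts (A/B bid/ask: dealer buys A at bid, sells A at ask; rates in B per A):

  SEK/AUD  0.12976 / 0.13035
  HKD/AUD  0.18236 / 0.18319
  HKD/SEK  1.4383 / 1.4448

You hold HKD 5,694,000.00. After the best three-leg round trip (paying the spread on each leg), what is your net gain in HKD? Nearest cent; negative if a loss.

Net profit: HKD 107,042.10

Best loop HKD → SEK → AUD → HKD:
HKD 5,694,000.00 × 1.4383 (sell HKD at bid) = SEK 8,189,680.20
SEK 8,189,680.20 × 0.12976 (sell SEK at bid) = AUD 1,062,692.90
AUD 1,062,692.90 ÷ 0.18319 (buy HKD at ask) = HKD 5,801,042.10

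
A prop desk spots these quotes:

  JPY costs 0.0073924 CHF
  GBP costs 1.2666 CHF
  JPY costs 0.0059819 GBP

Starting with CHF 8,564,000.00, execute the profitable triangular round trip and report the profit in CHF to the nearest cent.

Profitable loop is CHF → JPY → GBP → CHF:
CHF 8,564,000.00 ÷ 0.0073924 = JPY 1,158,487,095
JPY 1,158,487,095 × 0.0059819 = GBP 6,929,953.95
GBP 6,929,953.95 × 1.2666 = CHF 8,777,479.68
Profit = CHF 8,777,479.68 − CHF 8,564,000.00

Profit: CHF 213,479.68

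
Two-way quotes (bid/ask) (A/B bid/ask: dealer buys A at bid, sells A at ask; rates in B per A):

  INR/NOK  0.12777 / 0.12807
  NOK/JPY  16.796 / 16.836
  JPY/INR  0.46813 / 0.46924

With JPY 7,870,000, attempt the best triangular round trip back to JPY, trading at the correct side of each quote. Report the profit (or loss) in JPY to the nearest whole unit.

Net profit: JPY 36,349

Best loop JPY → INR → NOK → JPY:
JPY 7,870,000 × 0.46813 (sell JPY at bid) = INR 3,684,183.10
INR 3,684,183.10 × 0.12777 (sell INR at bid) = NOK 470,728.07
NOK 470,728.07 × 16.796 (sell NOK at bid) = JPY 7,906,349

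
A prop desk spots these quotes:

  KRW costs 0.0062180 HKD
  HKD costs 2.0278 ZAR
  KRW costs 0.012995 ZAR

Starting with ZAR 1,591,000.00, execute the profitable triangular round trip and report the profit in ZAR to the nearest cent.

Profit: ZAR 48,723.52

Profitable loop is ZAR → HKD → KRW → ZAR:
ZAR 1,591,000.00 ÷ 2.0278 = HKD 784,594.14
HKD 784,594.14 ÷ 0.0062180 = KRW 126,181,110
KRW 126,181,110 × 0.012995 = ZAR 1,639,723.52
Profit = ZAR 1,639,723.52 − ZAR 1,591,000.00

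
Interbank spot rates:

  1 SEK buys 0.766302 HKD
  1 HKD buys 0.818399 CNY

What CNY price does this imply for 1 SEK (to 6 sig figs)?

1 SEK × 0.766302 = 0.766302 HKD
0.766302 HKD × 0.818399 = 0.627141 CNY

SEK/CNY = 0.627141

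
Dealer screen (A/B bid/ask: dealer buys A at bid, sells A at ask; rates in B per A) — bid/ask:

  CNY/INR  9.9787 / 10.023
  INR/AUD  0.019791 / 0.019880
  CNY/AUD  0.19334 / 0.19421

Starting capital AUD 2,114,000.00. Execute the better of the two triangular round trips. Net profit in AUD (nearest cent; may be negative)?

Net profit: AUD 35,686.35

Best loop AUD → CNY → INR → AUD:
AUD 2,114,000.00 ÷ 0.19421 (buy CNY at ask) = CNY 10,885,124.35
CNY 10,885,124.35 × 9.9787 (sell CNY at bid) = INR 108,619,390.35
INR 108,619,390.35 × 0.019791 (sell INR at bid) = AUD 2,149,686.35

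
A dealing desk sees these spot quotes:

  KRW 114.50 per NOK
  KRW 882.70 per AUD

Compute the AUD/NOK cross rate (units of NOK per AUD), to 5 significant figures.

1 AUD × 882.70 = 882.7 KRW
882.7 KRW ÷ 114.50 = 7.70917 NOK

AUD/NOK = 7.7092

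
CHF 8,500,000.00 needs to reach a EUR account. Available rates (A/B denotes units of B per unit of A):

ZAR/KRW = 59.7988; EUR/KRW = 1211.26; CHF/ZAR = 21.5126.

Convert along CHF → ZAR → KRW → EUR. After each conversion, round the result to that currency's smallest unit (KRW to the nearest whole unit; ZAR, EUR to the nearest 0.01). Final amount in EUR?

CHF 8,500,000.00 × 21.5126 = ZAR 182,857,100.00
ZAR 182,857,100.00 × 59.7988 = KRW 10,934,635,151
KRW 10,934,635,151 ÷ 1211.26 = EUR 9,027,488.03

EUR 9,027,488.03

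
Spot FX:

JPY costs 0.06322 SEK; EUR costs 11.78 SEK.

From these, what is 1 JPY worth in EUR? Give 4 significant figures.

JPY/EUR = 0.005367

1 JPY × 0.06322 = 0.06322 SEK
0.06322 SEK ÷ 11.78 = 0.00536672 EUR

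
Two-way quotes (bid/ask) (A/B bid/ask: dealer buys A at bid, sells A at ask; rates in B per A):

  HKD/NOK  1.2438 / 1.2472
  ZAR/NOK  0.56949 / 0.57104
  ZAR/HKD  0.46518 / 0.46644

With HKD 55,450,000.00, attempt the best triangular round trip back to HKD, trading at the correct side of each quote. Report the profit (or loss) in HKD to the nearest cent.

Best loop HKD → NOK → ZAR → HKD:
HKD 55,450,000.00 × 1.2438 (sell HKD at bid) = NOK 68,968,710.00
NOK 68,968,710.00 ÷ 0.57104 (buy ZAR at ask) = ZAR 120,777,371.11
ZAR 120,777,371.11 × 0.46518 (sell ZAR at bid) = HKD 56,183,217.49

Net profit: HKD 733,217.49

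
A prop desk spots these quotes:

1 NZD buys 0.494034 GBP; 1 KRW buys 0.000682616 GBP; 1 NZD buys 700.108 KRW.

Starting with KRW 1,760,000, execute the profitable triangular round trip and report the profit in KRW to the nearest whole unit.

Profit: KRW 59,399

Profitable loop is KRW → NZD → GBP → KRW:
KRW 1,760,000 ÷ 700.108 = NZD 2,513.90
NZD 2,513.90 × 0.494034 = GBP 1,241.95
GBP 1,241.95 ÷ 0.000682616 = KRW 1,819,399
Profit = KRW 1,819,399 − KRW 1,760,000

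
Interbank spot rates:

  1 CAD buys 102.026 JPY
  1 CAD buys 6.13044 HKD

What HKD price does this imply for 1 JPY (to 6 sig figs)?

JPY/HKD = 0.0600870

1 JPY ÷ 102.026 = 0.00980142 CAD
0.00980142 CAD × 6.13044 = 0.060087 HKD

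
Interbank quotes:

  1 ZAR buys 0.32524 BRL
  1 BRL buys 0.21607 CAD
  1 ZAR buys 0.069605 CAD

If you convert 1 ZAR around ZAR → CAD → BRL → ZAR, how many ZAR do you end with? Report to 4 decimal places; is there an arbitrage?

0.9905 (arbitrage exists)

Around ZAR → CAD → BRL → ZAR: 1 × 0.069605 ÷ 0.21607 ÷ 0.32524 = 0.990472
Product < 1; profitable direction is ZAR → BRL → CAD → ZAR.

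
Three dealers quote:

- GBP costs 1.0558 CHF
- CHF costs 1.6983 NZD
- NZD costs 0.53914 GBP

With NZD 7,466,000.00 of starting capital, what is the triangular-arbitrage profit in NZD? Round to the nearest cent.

Profit: NZD 257,076.99

Profitable loop is NZD → CHF → GBP → NZD:
NZD 7,466,000.00 ÷ 1.6983 = CHF 4,396,160.87
CHF 4,396,160.87 ÷ 1.0558 = GBP 4,163,819.73
GBP 4,163,819.73 ÷ 0.53914 = NZD 7,723,076.99
Profit = NZD 7,723,076.99 − NZD 7,466,000.00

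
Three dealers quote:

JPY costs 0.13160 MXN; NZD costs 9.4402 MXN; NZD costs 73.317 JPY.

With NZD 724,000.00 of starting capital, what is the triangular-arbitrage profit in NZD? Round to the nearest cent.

Profit: NZD 15,976.53

Profitable loop is NZD → JPY → MXN → NZD:
NZD 724,000.00 × 73.317 = JPY 53,081,508
JPY 53,081,508 × 0.13160 = MXN 6,985,526.45
MXN 6,985,526.45 ÷ 9.4402 = NZD 739,976.53
Profit = NZD 739,976.53 − NZD 724,000.00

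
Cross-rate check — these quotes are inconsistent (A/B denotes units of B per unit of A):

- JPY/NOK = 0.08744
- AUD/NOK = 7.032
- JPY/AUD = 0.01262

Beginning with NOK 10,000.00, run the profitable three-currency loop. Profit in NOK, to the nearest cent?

Profitable loop is NOK → JPY → AUD → NOK:
NOK 10,000.00 ÷ 0.08744 = JPY 114,364
JPY 114,364 × 0.01262 = AUD 1,443.28
AUD 1,443.28 × 7.032 = NOK 10,149.11
Profit = NOK 10,149.11 − NOK 10,000.00

Profit: NOK 149.11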